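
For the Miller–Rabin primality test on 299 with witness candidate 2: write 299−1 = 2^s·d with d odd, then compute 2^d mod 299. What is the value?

299 − 1 = 298 = 2^1 · 149, so d = 149.
2^1 ≡ 2 (mod 299)
2^2 ≡ 2^2 = 4 ≡ 4 (mod 299)
2^4 ≡ 4^2 = 16 ≡ 16 (mod 299)
2^8 ≡ 16^2 = 256 ≡ 256 (mod 299)
2^16 ≡ 256^2 = 65536 ≡ 55 (mod 299)
2^32 ≡ 55^2 = 3025 ≡ 35 (mod 299)
2^64 ≡ 35^2 = 1225 ≡ 29 (mod 299)
2^128 ≡ 29^2 = 841 ≡ 243 (mod 299)
149 = 128 + 16 + 4 + 1 in binary powers of 2.
So 2^149 ≡ 243 · 55 · 16 · 2 ≡ 110 (mod 299).
Squaring chain: 110; never reaches −1, so base 2 is a Miller–Rabin witness that 299 is composite.

110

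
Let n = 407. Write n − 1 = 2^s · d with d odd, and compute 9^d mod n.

256

407 − 1 = 406 = 2^1 · 203, so d = 203.
9^1 ≡ 9 (mod 407)
9^2 ≡ 9^2 = 81 ≡ 81 (mod 407)
9^4 ≡ 81^2 = 6561 ≡ 49 (mod 407)
9^8 ≡ 49^2 = 2401 ≡ 366 (mod 407)
9^16 ≡ 366^2 = 133956 ≡ 53 (mod 407)
9^32 ≡ 53^2 = 2809 ≡ 367 (mod 407)
9^64 ≡ 367^2 = 134689 ≡ 379 (mod 407)
9^128 ≡ 379^2 = 143641 ≡ 377 (mod 407)
203 = 128 + 64 + 8 + 2 + 1 in binary powers of 2.
So 9^203 ≡ 377 · 379 · 366 · 81 · 9 ≡ 256 (mod 407).
Squaring chain: 256; never reaches −1, so base 9 is a Miller–Rabin witness that 407 is composite.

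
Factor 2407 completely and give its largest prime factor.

2407 = 29 · 83
83 is prime.
So 2407 = 29 · 83; the largest prime factor is 83.

83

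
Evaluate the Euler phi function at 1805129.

Factor: 1805129 = 47 · 193 · 199.
φ(1805129) = (47−1) · (193−1) · (199−1) = 46 · 192 · 198 = 1748736.

1748736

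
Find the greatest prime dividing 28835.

28835 = 5 · 5767
5767 = 73 · 79
79 is prime.
So 28835 = 5 · 73 · 79; the largest prime factor is 79.

79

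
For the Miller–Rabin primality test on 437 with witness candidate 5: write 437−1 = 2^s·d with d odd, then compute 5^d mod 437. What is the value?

437 − 1 = 436 = 2^2 · 109, so d = 109.
5^1 ≡ 5 (mod 437)
5^2 ≡ 5^2 = 25 ≡ 25 (mod 437)
5^4 ≡ 25^2 = 625 ≡ 188 (mod 437)
5^8 ≡ 188^2 = 35344 ≡ 384 (mod 437)
5^16 ≡ 384^2 = 147456 ≡ 187 (mod 437)
5^32 ≡ 187^2 = 34969 ≡ 9 (mod 437)
5^64 ≡ 9^2 = 81 ≡ 81 (mod 437)
109 = 64 + 32 + 8 + 4 + 1 in binary powers of 2.
So 5^109 ≡ 81 · 9 · 384 · 188 · 5 ≡ 290 (mod 437).
Squaring chain: 290 → 196; never reaches −1, so base 5 is a Miller–Rabin witness that 437 is composite.

290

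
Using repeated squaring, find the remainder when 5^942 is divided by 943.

558

5^1 ≡ 5 (mod 943)
5^2 ≡ 5^2 = 25 ≡ 25 (mod 943)
5^4 ≡ 25^2 = 625 ≡ 625 (mod 943)
5^8 ≡ 625^2 = 390625 ≡ 223 (mod 943)
5^16 ≡ 223^2 = 49729 ≡ 693 (mod 943)
5^32 ≡ 693^2 = 480249 ≡ 262 (mod 943)
5^64 ≡ 262^2 = 68644 ≡ 748 (mod 943)
5^128 ≡ 748^2 = 559504 ≡ 305 (mod 943)
5^256 ≡ 305^2 = 93025 ≡ 611 (mod 943)
5^512 ≡ 611^2 = 373321 ≡ 836 (mod 943)
942 = 512 + 256 + 128 + 32 + 8 + 4 + 2 in binary powers of 2.
So 5^942 ≡ 836 · 611 · 305 · 262 · 223 · 625 · 25 ≡ 558 (mod 943).
Since 558 ≠ 1, base 5 is a Fermat witness: 943 is composite.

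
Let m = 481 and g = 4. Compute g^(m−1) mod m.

417

4^1 ≡ 4 (mod 481)
4^2 ≡ 4^2 = 16 ≡ 16 (mod 481)
4^4 ≡ 16^2 = 256 ≡ 256 (mod 481)
4^8 ≡ 256^2 = 65536 ≡ 120 (mod 481)
4^16 ≡ 120^2 = 14400 ≡ 451 (mod 481)
4^32 ≡ 451^2 = 203401 ≡ 419 (mod 481)
4^64 ≡ 419^2 = 175561 ≡ 477 (mod 481)
4^128 ≡ 477^2 = 227529 ≡ 16 (mod 481)
4^256 ≡ 16^2 = 256 ≡ 256 (mod 481)
480 = 256 + 128 + 64 + 32 in binary powers of 2.
So 4^480 ≡ 256 · 16 · 477 · 419 ≡ 417 (mod 481).
Since 417 ≠ 1, base 4 is a Fermat witness: 481 is composite.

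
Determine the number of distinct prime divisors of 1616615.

6

1616615 = 5 · 323323
323323 = 7 · 46189
46189 = 11 · 4199
4199 = 13 · 323
323 = 17 · 19
1616615 = 5 · 7 · 11 · 13 · 17 · 19, which has 6 distinct prime factors.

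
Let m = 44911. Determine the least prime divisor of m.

44911 is odd.
Digit sum 19, not divisible by 3.
Ends in 1: not divisible by 5.
7: 44911 = 7·6415 + 6
11: 44911 = 11·4082 + 9
13: 44911 = 13·3454 + 9
17: 44911 = 17·2641 + 14
19: 44911 = 19·2363 + 14
23: 44911 = 23·1952 + 15
29: 44911 = 29·1548 + 19
31: 44911 = 31·1448 + 23
37: 44911 = 37·1213 + 30
41: 44911 = 41·1095 + 16
43: 44911 = 43·1044 + 19
47: 44911 = 47·955 + 26
53: 44911 = 53·847 + 20
59: 44911 = 59·761 + 12
61: 44911 = 61·736 + 15
67: 44911 = 67·670 + 21
71: 44911 = 71·632 + 39
73: 44911 = 73·615 + 16
79: 44911 = 79·568 + 39
83: 44911 = 83·541 + 8
89: 44911 = 89·504 + 55
97: 44911 = 97·463

97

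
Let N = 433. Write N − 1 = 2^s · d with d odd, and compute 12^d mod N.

254

433 − 1 = 432 = 2^4 · 27, so d = 27.
12^1 ≡ 12 (mod 433)
12^2 ≡ 12^2 = 144 ≡ 144 (mod 433)
12^4 ≡ 144^2 = 20736 ≡ 385 (mod 433)
12^8 ≡ 385^2 = 148225 ≡ 139 (mod 433)
12^16 ≡ 139^2 = 19321 ≡ 269 (mod 433)
27 = 16 + 8 + 2 + 1 in binary powers of 2.
So 12^27 ≡ 269 · 139 · 144 · 12 ≡ 254 (mod 433).
Squaring chain: 254 → 432 → 1 → 1; reaches −1, so base 12 does not prove 433 composite.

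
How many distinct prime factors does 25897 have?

25897 = 19 · 1363
1363 = 29 · 47
25897 = 19 · 29 · 47, which has 3 distinct prime factors.

3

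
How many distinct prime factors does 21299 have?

2

21299 = 19^2 · 59
21299 = 19^2 · 59, which has 2 distinct prime factors.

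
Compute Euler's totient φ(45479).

38016

Factor: 45479 = 7 · 73 · 89.
φ(45479) = (7−1) · (73−1) · (89−1) = 6 · 72 · 88 = 38016.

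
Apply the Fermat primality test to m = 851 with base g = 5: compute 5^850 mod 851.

5^1 ≡ 5 (mod 851)
5^2 ≡ 5^2 = 25 ≡ 25 (mod 851)
5^4 ≡ 25^2 = 625 ≡ 625 (mod 851)
5^8 ≡ 625^2 = 390625 ≡ 16 (mod 851)
5^16 ≡ 16^2 = 256 ≡ 256 (mod 851)
5^32 ≡ 256^2 = 65536 ≡ 9 (mod 851)
5^64 ≡ 9^2 = 81 ≡ 81 (mod 851)
5^128 ≡ 81^2 = 6561 ≡ 604 (mod 851)
5^256 ≡ 604^2 = 364816 ≡ 588 (mod 851)
5^512 ≡ 588^2 = 345744 ≡ 238 (mod 851)
850 = 512 + 256 + 64 + 16 + 2 in binary powers of 2.
So 5^850 ≡ 238 · 588 · 81 · 256 · 25 ≡ 818 (mod 851).
Since 818 ≠ 1, base 5 is a Fermat witness: 851 is composite.

818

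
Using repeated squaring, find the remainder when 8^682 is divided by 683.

1

8^1 ≡ 8 (mod 683)
8^2 ≡ 8^2 = 64 ≡ 64 (mod 683)
8^4 ≡ 64^2 = 4096 ≡ 681 (mod 683)
8^8 ≡ 681^2 = 463761 ≡ 4 (mod 683)
8^16 ≡ 4^2 = 16 ≡ 16 (mod 683)
8^32 ≡ 16^2 = 256 ≡ 256 (mod 683)
8^64 ≡ 256^2 = 65536 ≡ 651 (mod 683)
8^128 ≡ 651^2 = 423801 ≡ 341 (mod 683)
8^256 ≡ 341^2 = 116281 ≡ 171 (mod 683)
8^512 ≡ 171^2 = 29241 ≡ 555 (mod 683)
682 = 512 + 128 + 32 + 8 + 2 in binary powers of 2.
So 8^682 ≡ 555 · 341 · 256 · 4 · 64 ≡ 1 (mod 683).
Since the result is 1, base 8 gives no evidence that 683 is composite.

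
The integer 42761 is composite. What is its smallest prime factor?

42761 is odd.
Digit sum 20, not divisible by 3.
Ends in 1: not divisible by 5.
7: 42761 = 7·6108 + 5
11: 42761 = 11·3887 + 4
13: 42761 = 13·3289 + 4
17: 42761 = 17·2515 + 6
19: 42761 = 19·2250 + 11
23: 42761 = 23·1859 + 4
29: 42761 = 29·1474 + 15
31: 42761 = 31·1379 + 12
37: 42761 = 37·1155 + 26
41: 42761 = 41·1042 + 39
43: 42761 = 43·994 + 19
47: 42761 = 47·909 + 38
53: 42761 = 53·806 + 43
59: 42761 = 59·724 + 45
61: 42761 = 61·701

61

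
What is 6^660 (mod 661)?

6^1 ≡ 6 (mod 661)
6^2 ≡ 6^2 = 36 ≡ 36 (mod 661)
6^4 ≡ 36^2 = 1296 ≡ 635 (mod 661)
6^8 ≡ 635^2 = 403225 ≡ 15 (mod 661)
6^16 ≡ 15^2 = 225 ≡ 225 (mod 661)
6^32 ≡ 225^2 = 50625 ≡ 389 (mod 661)
6^64 ≡ 389^2 = 151321 ≡ 613 (mod 661)
6^128 ≡ 613^2 = 375769 ≡ 321 (mod 661)
6^256 ≡ 321^2 = 103041 ≡ 586 (mod 661)
6^512 ≡ 586^2 = 343396 ≡ 337 (mod 661)
660 = 512 + 128 + 16 + 4 in binary powers of 2.
So 6^660 ≡ 337 · 321 · 225 · 635 ≡ 1 (mod 661).
Since the result is 1, base 6 gives no evidence that 661 is composite.

1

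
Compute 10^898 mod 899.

10^1 ≡ 10 (mod 899)
10^2 ≡ 10^2 = 100 ≡ 100 (mod 899)
10^4 ≡ 100^2 = 10000 ≡ 111 (mod 899)
10^8 ≡ 111^2 = 12321 ≡ 634 (mod 899)
10^16 ≡ 634^2 = 401956 ≡ 103 (mod 899)
10^32 ≡ 103^2 = 10609 ≡ 720 (mod 899)
10^64 ≡ 720^2 = 518400 ≡ 576 (mod 899)
10^128 ≡ 576^2 = 331776 ≡ 45 (mod 899)
10^256 ≡ 45^2 = 2025 ≡ 227 (mod 899)
10^512 ≡ 227^2 = 51529 ≡ 286 (mod 899)
898 = 512 + 256 + 128 + 2 in binary powers of 2.
So 10^898 ≡ 286 · 227 · 45 · 100 ≡ 71 (mod 899).
Since 71 ≠ 1, base 10 is a Fermat witness: 899 is composite.

71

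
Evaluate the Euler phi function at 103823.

Factor: 103823 = 47^3.
φ(103823) = 47^2·(47−1) = 101614.

101614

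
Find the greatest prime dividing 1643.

1643 = 31 · 53
53 is prime.
So 1643 = 31 · 53; the largest prime factor is 53.

53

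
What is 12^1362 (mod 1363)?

12^1 ≡ 12 (mod 1363)
12^2 ≡ 12^2 = 144 ≡ 144 (mod 1363)
12^4 ≡ 144^2 = 20736 ≡ 291 (mod 1363)
12^8 ≡ 291^2 = 84681 ≡ 175 (mod 1363)
12^16 ≡ 175^2 = 30625 ≡ 639 (mod 1363)
12^32 ≡ 639^2 = 408321 ≡ 784 (mod 1363)
12^64 ≡ 784^2 = 614656 ≡ 1306 (mod 1363)
12^128 ≡ 1306^2 = 1705636 ≡ 523 (mod 1363)
12^256 ≡ 523^2 = 273529 ≡ 929 (mod 1363)
12^512 ≡ 929^2 = 863041 ≡ 262 (mod 1363)
12^1024 ≡ 262^2 = 68644 ≡ 494 (mod 1363)
1362 = 1024 + 256 + 64 + 16 + 2 in binary powers of 2.
So 12^1362 ≡ 494 · 929 · 1306 · 639 · 144 ≡ 202 (mod 1363).
Since 202 ≠ 1, base 12 is a Fermat witness: 1363 is composite.

202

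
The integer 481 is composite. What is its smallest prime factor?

13

481 is odd.
Digit sum 13, not divisible by 3.
Ends in 1: not divisible by 5.
7: 481 = 7·68 + 5
11: 481 = 11·43 + 8
13: 481 = 13·37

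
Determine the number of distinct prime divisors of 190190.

190190 = 2 · 95095
95095 = 5 · 19019
19019 = 7 · 2717
2717 = 11 · 247
247 = 13 · 19
190190 = 2 · 5 · 7 · 11 · 13 · 19, which has 6 distinct prime factors.

6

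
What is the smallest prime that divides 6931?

6931 is odd.
Digit sum 19, not divisible by 3.
Ends in 1: not divisible by 5.
7: 6931 = 7·990 + 1
11: 6931 = 11·630 + 1
13: 6931 = 13·533 + 2
17: 6931 = 17·407 + 12
19: 6931 = 19·364 + 15
23: 6931 = 23·301 + 8
29: 6931 = 29·239

29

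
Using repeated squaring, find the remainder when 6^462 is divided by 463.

1

6^1 ≡ 6 (mod 463)
6^2 ≡ 6^2 = 36 ≡ 36 (mod 463)
6^4 ≡ 36^2 = 1296 ≡ 370 (mod 463)
6^8 ≡ 370^2 = 136900 ≡ 315 (mod 463)
6^16 ≡ 315^2 = 99225 ≡ 143 (mod 463)
6^32 ≡ 143^2 = 20449 ≡ 77 (mod 463)
6^64 ≡ 77^2 = 5929 ≡ 373 (mod 463)
6^128 ≡ 373^2 = 139129 ≡ 229 (mod 463)
6^256 ≡ 229^2 = 52441 ≡ 122 (mod 463)
462 = 256 + 128 + 64 + 8 + 4 + 2 in binary powers of 2.
So 6^462 ≡ 122 · 229 · 373 · 315 · 370 · 36 ≡ 1 (mod 463).
Since the result is 1, base 6 gives no evidence that 463 is composite.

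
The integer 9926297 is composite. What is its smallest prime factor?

71

9926297 is odd.
Digit sum 44, not divisible by 3.
Ends in 7: not divisible by 5.
7: 9926297 = 7·1418042 + 3
11: 9926297 = 11·902390 + 7
13: 9926297 = 13·763561 + 4
17: 9926297 = 17·583899 + 14
19: 9926297 = 19·522436 + 13
23: 9926297 = 23·431578 + 3
29: 9926297 = 29·342286 + 3
31: 9926297 = 31·320203 + 4
37: 9926297 = 37·268278 + 11
41: 9926297 = 41·242104 + 33
43: 9926297 = 43·230844 + 5
47: 9926297 = 47·211197 + 38
53: 9926297 = 53·187288 + 33
59: 9926297 = 59·168242 + 19
61: 9926297 = 61·162726 + 11
67: 9926297 = 67·148153 + 46
71: 9926297 = 71·139807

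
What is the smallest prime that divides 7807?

37

7807 is odd.
Digit sum 22, not divisible by 3.
Ends in 7: not divisible by 5.
7: 7807 = 7·1115 + 2
11: 7807 = 11·709 + 8
13: 7807 = 13·600 + 7
17: 7807 = 17·459 + 4
19: 7807 = 19·410 + 17
23: 7807 = 23·339 + 10
29: 7807 = 29·269 + 6
31: 7807 = 31·251 + 26
37: 7807 = 37·211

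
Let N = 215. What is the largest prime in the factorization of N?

215 = 5 · 43
43 is prime.
So 215 = 5 · 43; the largest prime factor is 43.

43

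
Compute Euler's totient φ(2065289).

Factor: 2065289 = 83 · 149 · 167.
φ(2065289) = (83−1) · (149−1) · (167−1) = 82 · 148 · 166 = 2014576.

2014576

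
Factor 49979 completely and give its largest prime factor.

49979 = 23 · 2173
2173 = 41 · 53
53 is prime.
So 49979 = 23 · 41 · 53; the largest prime factor is 53.

53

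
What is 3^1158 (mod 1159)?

3^1 ≡ 3 (mod 1159)
3^2 ≡ 3^2 = 9 ≡ 9 (mod 1159)
3^4 ≡ 9^2 = 81 ≡ 81 (mod 1159)
3^8 ≡ 81^2 = 6561 ≡ 766 (mod 1159)
3^16 ≡ 766^2 = 586756 ≡ 302 (mod 1159)
3^32 ≡ 302^2 = 91204 ≡ 802 (mod 1159)
3^64 ≡ 802^2 = 643204 ≡ 1118 (mod 1159)
3^128 ≡ 1118^2 = 1249924 ≡ 522 (mod 1159)
3^256 ≡ 522^2 = 272484 ≡ 119 (mod 1159)
3^512 ≡ 119^2 = 14161 ≡ 253 (mod 1159)
3^1024 ≡ 253^2 = 64009 ≡ 264 (mod 1159)
1158 = 1024 + 128 + 4 + 2 in binary powers of 2.
So 3^1158 ≡ 264 · 522 · 81 · 9 ≡ 1071 (mod 1159).
Since 1071 ≠ 1, base 3 is a Fermat witness: 1159 is composite.

1071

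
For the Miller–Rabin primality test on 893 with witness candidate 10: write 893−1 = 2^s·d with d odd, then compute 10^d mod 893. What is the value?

893 − 1 = 892 = 2^2 · 223, so d = 223.
10^1 ≡ 10 (mod 893)
10^2 ≡ 10^2 = 100 ≡ 100 (mod 893)
10^4 ≡ 100^2 = 10000 ≡ 177 (mod 893)
10^8 ≡ 177^2 = 31329 ≡ 74 (mod 893)
10^16 ≡ 74^2 = 5476 ≡ 118 (mod 893)
10^32 ≡ 118^2 = 13924 ≡ 529 (mod 893)
10^64 ≡ 529^2 = 279841 ≡ 332 (mod 893)
10^128 ≡ 332^2 = 110224 ≡ 385 (mod 893)
223 = 128 + 64 + 16 + 8 + 4 + 2 + 1 in binary powers of 2.
So 10^223 ≡ 385 · 332 · 118 · 74 · 177 · 100 · 10 ≡ 775 (mod 893).
Squaring chain: 775 → 529; never reaches −1, so base 10 is a Miller–Rabin witness that 893 is composite.

775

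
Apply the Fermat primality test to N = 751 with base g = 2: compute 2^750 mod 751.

2^1 ≡ 2 (mod 751)
2^2 ≡ 2^2 = 4 ≡ 4 (mod 751)
2^4 ≡ 4^2 = 16 ≡ 16 (mod 751)
2^8 ≡ 16^2 = 256 ≡ 256 (mod 751)
2^16 ≡ 256^2 = 65536 ≡ 199 (mod 751)
2^32 ≡ 199^2 = 39601 ≡ 549 (mod 751)
2^64 ≡ 549^2 = 301401 ≡ 250 (mod 751)
2^128 ≡ 250^2 = 62500 ≡ 167 (mod 751)
2^256 ≡ 167^2 = 27889 ≡ 102 (mod 751)
2^512 ≡ 102^2 = 10404 ≡ 641 (mod 751)
750 = 512 + 128 + 64 + 32 + 8 + 4 + 2 in binary powers of 2.
So 2^750 ≡ 641 · 167 · 250 · 549 · 256 · 16 · 4 ≡ 1 (mod 751).
Since the result is 1, base 2 gives no evidence that 751 is composite.

1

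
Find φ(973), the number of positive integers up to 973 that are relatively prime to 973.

828

Factor: 973 = 7 · 139.
φ(973) = (7−1) · (139−1) = 6 · 138 = 828.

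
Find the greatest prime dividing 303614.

83

303614 = 2 · 151807
151807 = 31 · 4897
4897 = 59 · 83
83 is prime.
So 303614 = 2 · 31 · 59 · 83; the largest prime factor is 83.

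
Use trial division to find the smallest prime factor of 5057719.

41

5057719 is odd.
Digit sum 34, not divisible by 3.
Ends in 9: not divisible by 5.
7: 5057719 = 7·722531 + 2
11: 5057719 = 11·459792 + 7
13: 5057719 = 13·389055 + 4
17: 5057719 = 17·297512 + 15
19: 5057719 = 19·266195 + 14
23: 5057719 = 23·219900 + 19
29: 5057719 = 29·174404 + 3
31: 5057719 = 31·163152 + 7
37: 5057719 = 37·136695 + 4
41: 5057719 = 41·123359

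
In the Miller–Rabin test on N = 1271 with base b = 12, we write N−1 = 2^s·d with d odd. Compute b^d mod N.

1271 − 1 = 1270 = 2^1 · 635, so d = 635.
12^1 ≡ 12 (mod 1271)
12^2 ≡ 12^2 = 144 ≡ 144 (mod 1271)
12^4 ≡ 144^2 = 20736 ≡ 400 (mod 1271)
12^8 ≡ 400^2 = 160000 ≡ 1125 (mod 1271)
12^16 ≡ 1125^2 = 1265625 ≡ 980 (mod 1271)
12^32 ≡ 980^2 = 960400 ≡ 795 (mod 1271)
12^64 ≡ 795^2 = 632025 ≡ 338 (mod 1271)
12^128 ≡ 338^2 = 114244 ≡ 1125 (mod 1271)
12^256 ≡ 1125^2 = 1265625 ≡ 980 (mod 1271)
12^512 ≡ 980^2 = 960400 ≡ 795 (mod 1271)
635 = 512 + 64 + 32 + 16 + 8 + 2 + 1 in binary powers of 2.
So 12^635 ≡ 795 · 338 · 795 · 980 · 1125 · 144 · 12 ≡ 1080 (mod 1271).
Squaring chain: 1080; never reaches −1, so base 12 is a Miller–Rabin witness that 1271 is composite.

1080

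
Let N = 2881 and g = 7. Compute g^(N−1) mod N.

560

7^1 ≡ 7 (mod 2881)
7^2 ≡ 7^2 = 49 ≡ 49 (mod 2881)
7^4 ≡ 49^2 = 2401 ≡ 2401 (mod 2881)
7^8 ≡ 2401^2 = 5764801 ≡ 2801 (mod 2881)
7^16 ≡ 2801^2 = 7845601 ≡ 638 (mod 2881)
7^32 ≡ 638^2 = 407044 ≡ 823 (mod 2881)
7^64 ≡ 823^2 = 677329 ≡ 294 (mod 2881)
7^128 ≡ 294^2 = 86436 ≡ 6 (mod 2881)
7^256 ≡ 6^2 = 36 ≡ 36 (mod 2881)
7^512 ≡ 36^2 = 1296 ≡ 1296 (mod 2881)
7^1024 ≡ 1296^2 = 1679616 ≡ 2874 (mod 2881)
7^2048 ≡ 2874^2 = 8259876 ≡ 49 (mod 2881)
2880 = 2048 + 512 + 256 + 64 in binary powers of 2.
So 7^2880 ≡ 49 · 1296 · 36 · 294 ≡ 560 (mod 2881).
Since 560 ≠ 1, base 7 is a Fermat witness: 2881 is composite.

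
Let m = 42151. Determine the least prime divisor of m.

42151 is odd.
Digit sum 13, not divisible by 3.
Ends in 1: not divisible by 5.
7: 42151 = 7·6021 + 4
11: 42151 = 11·3831 + 10
13: 42151 = 13·3242 + 5
17: 42151 = 17·2479 + 8
19: 42151 = 19·2218 + 9
23: 42151 = 23·1832 + 15
29: 42151 = 29·1453 + 14
31: 42151 = 31·1359 + 22
37: 42151 = 37·1139 + 8
41: 42151 = 41·1028 + 3
43: 42151 = 43·980 + 11
47: 42151 = 47·896 + 39
53: 42151 = 53·795 + 16
59: 42151 = 59·714 + 25
61: 42151 = 61·691

61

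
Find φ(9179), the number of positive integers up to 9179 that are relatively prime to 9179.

8976

Factor: 9179 = 67 · 137.
φ(9179) = (67−1) · (137−1) = 66 · 136 = 8976.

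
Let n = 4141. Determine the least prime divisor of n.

4141 is odd.
Digit sum 10, not divisible by 3.
Ends in 1: not divisible by 5.
7: 4141 = 7·591 + 4
11: 4141 = 11·376 + 5
13: 4141 = 13·318 + 7
17: 4141 = 17·243 + 10
19: 4141 = 19·217 + 18
23: 4141 = 23·180 + 1
29: 4141 = 29·142 + 23
31: 4141 = 31·133 + 18
37: 4141 = 37·111 + 34
41: 4141 = 41·101

41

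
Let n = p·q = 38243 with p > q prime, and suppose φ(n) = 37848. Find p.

229

φ(n) = (p−1)(q−1) = n − (p+q) + 1, so p + q = 38243 − 37848 + 1 = 396.
p and q are the roots of t² − 396t + 38243 = 0.
Discriminant: 396² − 4·38243 = 156816 − 152972 = 3844; √3844 = 62.
q = (396 − 62)/2 = 167, p = (396 + 62)/2 = 229.
Check: 167 · 229 = 38243.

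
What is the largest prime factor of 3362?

41

3362 = 2 · 1681
1681 = 41 · 41
41 = 41 · 1
So 3362 = 2 · 41^2; the largest prime factor is 41.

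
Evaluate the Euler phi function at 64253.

53856

Factor: 64253 = 7 · 67 · 137.
φ(64253) = (7−1) · (67−1) · (137−1) = 6 · 66 · 136 = 53856.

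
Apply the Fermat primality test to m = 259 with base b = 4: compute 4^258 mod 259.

4^1 ≡ 4 (mod 259)
4^2 ≡ 4^2 = 16 ≡ 16 (mod 259)
4^4 ≡ 16^2 = 256 ≡ 256 (mod 259)
4^8 ≡ 256^2 = 65536 ≡ 9 (mod 259)
4^16 ≡ 9^2 = 81 ≡ 81 (mod 259)
4^32 ≡ 81^2 = 6561 ≡ 86 (mod 259)
4^64 ≡ 86^2 = 7396 ≡ 144 (mod 259)
4^128 ≡ 144^2 = 20736 ≡ 16 (mod 259)
4^256 ≡ 16^2 = 256 ≡ 256 (mod 259)
258 = 256 + 2 in binary powers of 2.
So 4^258 ≡ 256 · 16 ≡ 211 (mod 259).
Since 211 ≠ 1, base 4 is a Fermat witness: 259 is composite.

211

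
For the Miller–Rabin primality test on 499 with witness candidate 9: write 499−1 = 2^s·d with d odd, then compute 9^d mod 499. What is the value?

1

499 − 1 = 498 = 2^1 · 249, so d = 249.
9^1 ≡ 9 (mod 499)
9^2 ≡ 9^2 = 81 ≡ 81 (mod 499)
9^4 ≡ 81^2 = 6561 ≡ 74 (mod 499)
9^8 ≡ 74^2 = 5476 ≡ 486 (mod 499)
9^16 ≡ 486^2 = 236196 ≡ 169 (mod 499)
9^32 ≡ 169^2 = 28561 ≡ 118 (mod 499)
9^64 ≡ 118^2 = 13924 ≡ 451 (mod 499)
9^128 ≡ 451^2 = 203401 ≡ 308 (mod 499)
249 = 128 + 64 + 32 + 16 + 8 + 1 in binary powers of 2.
So 9^249 ≡ 308 · 451 · 118 · 169 · 486 · 9 ≡ 1 (mod 499).
Since 9^d ≡ 1 (mod 499), base 9 does not prove 499 composite.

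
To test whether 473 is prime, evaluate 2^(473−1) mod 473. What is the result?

422

2^1 ≡ 2 (mod 473)
2^2 ≡ 2^2 = 4 ≡ 4 (mod 473)
2^4 ≡ 4^2 = 16 ≡ 16 (mod 473)
2^8 ≡ 16^2 = 256 ≡ 256 (mod 473)
2^16 ≡ 256^2 = 65536 ≡ 262 (mod 473)
2^32 ≡ 262^2 = 68644 ≡ 59 (mod 473)
2^64 ≡ 59^2 = 3481 ≡ 170 (mod 473)
2^128 ≡ 170^2 = 28900 ≡ 47 (mod 473)
2^256 ≡ 47^2 = 2209 ≡ 317 (mod 473)
472 = 256 + 128 + 64 + 16 + 8 in binary powers of 2.
So 2^472 ≡ 317 · 47 · 170 · 262 · 256 ≡ 422 (mod 473).
Since 422 ≠ 1, base 2 is a Fermat witness: 473 is composite.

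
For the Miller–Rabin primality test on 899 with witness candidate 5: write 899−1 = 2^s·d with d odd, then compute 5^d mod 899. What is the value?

614

899 − 1 = 898 = 2^1 · 449, so d = 449.
5^1 ≡ 5 (mod 899)
5^2 ≡ 5^2 = 25 ≡ 25 (mod 899)
5^4 ≡ 25^2 = 625 ≡ 625 (mod 899)
5^8 ≡ 625^2 = 390625 ≡ 459 (mod 899)
5^16 ≡ 459^2 = 210681 ≡ 315 (mod 899)
5^32 ≡ 315^2 = 99225 ≡ 335 (mod 899)
5^64 ≡ 335^2 = 112225 ≡ 749 (mod 899)
5^128 ≡ 749^2 = 561001 ≡ 25 (mod 899)
5^256 ≡ 25^2 = 625 ≡ 625 (mod 899)
449 = 256 + 128 + 64 + 1 in binary powers of 2.
So 5^449 ≡ 625 · 25 · 749 · 5 ≡ 614 (mod 899).
Squaring chain: 614; never reaches −1, so base 5 is a Miller–Rabin witness that 899 is composite.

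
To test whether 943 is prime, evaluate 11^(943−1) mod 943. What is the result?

11^1 ≡ 11 (mod 943)
11^2 ≡ 11^2 = 121 ≡ 121 (mod 943)
11^4 ≡ 121^2 = 14641 ≡ 496 (mod 943)
11^8 ≡ 496^2 = 246016 ≡ 836 (mod 943)
11^16 ≡ 836^2 = 698896 ≡ 133 (mod 943)
11^32 ≡ 133^2 = 17689 ≡ 715 (mod 943)
11^64 ≡ 715^2 = 511225 ≡ 119 (mod 943)
11^128 ≡ 119^2 = 14161 ≡ 16 (mod 943)
11^256 ≡ 16^2 = 256 ≡ 256 (mod 943)
11^512 ≡ 256^2 = 65536 ≡ 469 (mod 943)
942 = 512 + 256 + 128 + 32 + 8 + 4 + 2 in binary powers of 2.
So 11^942 ≡ 469 · 256 · 16 · 715 · 836 · 496 · 121 ≡ 453 (mod 943).
Since 453 ≠ 1, base 11 is a Fermat witness: 943 is composite.

453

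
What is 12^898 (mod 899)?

231

12^1 ≡ 12 (mod 899)
12^2 ≡ 12^2 = 144 ≡ 144 (mod 899)
12^4 ≡ 144^2 = 20736 ≡ 59 (mod 899)
12^8 ≡ 59^2 = 3481 ≡ 784 (mod 899)
12^16 ≡ 784^2 = 614656 ≡ 639 (mod 899)
12^32 ≡ 639^2 = 408321 ≡ 175 (mod 899)
12^64 ≡ 175^2 = 30625 ≡ 59 (mod 899)
12^128 ≡ 59^2 = 3481 ≡ 784 (mod 899)
12^256 ≡ 784^2 = 614656 ≡ 639 (mod 899)
12^512 ≡ 639^2 = 408321 ≡ 175 (mod 899)
898 = 512 + 256 + 128 + 2 in binary powers of 2.
So 12^898 ≡ 175 · 639 · 784 · 144 ≡ 231 (mod 899).
Since 231 ≠ 1, base 12 is a Fermat witness: 899 is composite.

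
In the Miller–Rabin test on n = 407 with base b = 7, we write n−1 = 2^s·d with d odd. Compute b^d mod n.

46

407 − 1 = 406 = 2^1 · 203, so d = 203.
7^1 ≡ 7 (mod 407)
7^2 ≡ 7^2 = 49 ≡ 49 (mod 407)
7^4 ≡ 49^2 = 2401 ≡ 366 (mod 407)
7^8 ≡ 366^2 = 133956 ≡ 53 (mod 407)
7^16 ≡ 53^2 = 2809 ≡ 367 (mod 407)
7^32 ≡ 367^2 = 134689 ≡ 379 (mod 407)
7^64 ≡ 379^2 = 143641 ≡ 377 (mod 407)
7^128 ≡ 377^2 = 142129 ≡ 86 (mod 407)
203 = 128 + 64 + 8 + 2 + 1 in binary powers of 2.
So 7^203 ≡ 86 · 377 · 53 · 49 · 7 ≡ 46 (mod 407).
Squaring chain: 46; never reaches −1, so base 7 is a Miller–Rabin witness that 407 is composite.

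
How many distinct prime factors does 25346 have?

4

25346 = 2 · 12673
12673 = 19 · 667
667 = 23 · 29
25346 = 2 · 19 · 23 · 29, which has 4 distinct prime factors.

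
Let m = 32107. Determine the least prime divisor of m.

32107 is odd.
Digit sum 13, not divisible by 3.
Ends in 7: not divisible by 5.
7: 32107 = 7·4586 + 5
11: 32107 = 11·2918 + 9
13: 32107 = 13·2469 + 10
17: 32107 = 17·1888 + 11
19: 32107 = 19·1689 + 16
23: 32107 = 23·1395 + 22
29: 32107 = 29·1107 + 4
31: 32107 = 31·1035 + 22
37: 32107 = 37·867 + 28
41: 32107 = 41·783 + 4
43: 32107 = 43·746 + 29
47: 32107 = 47·683 + 6
53: 32107 = 53·605 + 42
59: 32107 = 59·544 + 11
61: 32107 = 61·526 + 21
67: 32107 = 67·479 + 14
71: 32107 = 71·452 + 15
73: 32107 = 73·439 + 60
79: 32107 = 79·406 + 33
83: 32107 = 83·386 + 69
89: 32107 = 89·360 + 67
97: 32107 = 97·331

97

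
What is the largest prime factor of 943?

943 = 23 · 41
41 is prime.
So 943 = 23 · 41; the largest prime factor is 41.

41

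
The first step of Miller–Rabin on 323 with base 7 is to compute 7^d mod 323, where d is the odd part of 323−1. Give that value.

296

323 − 1 = 322 = 2^1 · 161, so d = 161.
7^1 ≡ 7 (mod 323)
7^2 ≡ 7^2 = 49 ≡ 49 (mod 323)
7^4 ≡ 49^2 = 2401 ≡ 140 (mod 323)
7^8 ≡ 140^2 = 19600 ≡ 220 (mod 323)
7^16 ≡ 220^2 = 48400 ≡ 273 (mod 323)
7^32 ≡ 273^2 = 74529 ≡ 239 (mod 323)
7^64 ≡ 239^2 = 57121 ≡ 273 (mod 323)
7^128 ≡ 273^2 = 74529 ≡ 239 (mod 323)
161 = 128 + 32 + 1 in binary powers of 2.
So 7^161 ≡ 239 · 239 · 7 ≡ 296 (mod 323).
Squaring chain: 296; never reaches −1, so base 7 is a Miller–Rabin witness that 323 is composite.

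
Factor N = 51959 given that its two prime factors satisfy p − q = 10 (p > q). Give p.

233

Since p = q + 10, we have 51959 = q(q + 10), so q² + 10q − 51959 = 0.
Discriminant: 10² + 4·51959 = 100 + 207836 = 207936; √207936 = 456.
q = (−10 + 456)/2 = 223, and p = q + 10 = 233.
Check: 223 · 233 = 51959.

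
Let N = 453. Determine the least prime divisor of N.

453 is odd.
Digit sum 12, divisible by 3.

3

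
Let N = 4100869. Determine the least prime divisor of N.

4100869 is odd.
Digit sum 28, not divisible by 3.
Ends in 9: not divisible by 5.
7: 4100869 = 7·585838 + 3
11: 4100869 = 11·372806 + 3
13: 4100869 = 13·315451 + 6
17: 4100869 = 17·241227 + 10
19: 4100869 = 19·215835 + 4
23: 4100869 = 23·178298 + 15
29: 4100869 = 29·141409 + 8
31: 4100869 = 31·132286 + 3
37: 4100869 = 37·110834 + 11
41: 4100869 = 41·100021 + 8
43: 4100869 = 43·95369 + 2
47: 4100869 = 47·87252 + 25
53: 4100869 = 53·77374 + 47
59: 4100869 = 59·69506 + 15
61: 4100869 = 61·67227 + 22
67: 4100869 = 67·61207

67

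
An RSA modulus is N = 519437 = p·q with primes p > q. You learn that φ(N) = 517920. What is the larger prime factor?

φ(n) = (p−1)(q−1) = n − (p+q) + 1, so p + q = 519437 − 517920 + 1 = 1518.
p and q are the roots of t² − 1518t + 519437 = 0.
Discriminant: 1518² − 4·519437 = 2304324 − 2077748 = 226576; √226576 = 476.
q = (1518 − 476)/2 = 521, p = (1518 + 476)/2 = 997.
Check: 521 · 997 = 519437.

997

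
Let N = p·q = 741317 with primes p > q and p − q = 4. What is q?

859

Since p = q + 4, we have 741317 = q(q + 4), so q² + 4q − 741317 = 0.
Discriminant: 4² + 4·741317 = 16 + 2965268 = 2965284; √2965284 = 1722.
q = (−4 + 1722)/2 = 859, and p = q + 4 = 863.
Check: 859 · 863 = 741317.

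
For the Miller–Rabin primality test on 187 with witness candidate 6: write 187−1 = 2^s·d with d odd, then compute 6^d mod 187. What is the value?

187 − 1 = 186 = 2^1 · 93, so d = 93.
6^1 ≡ 6 (mod 187)
6^2 ≡ 6^2 = 36 ≡ 36 (mod 187)
6^4 ≡ 36^2 = 1296 ≡ 174 (mod 187)
6^8 ≡ 174^2 = 30276 ≡ 169 (mod 187)
6^16 ≡ 169^2 = 28561 ≡ 137 (mod 187)
6^32 ≡ 137^2 = 18769 ≡ 69 (mod 187)
6^64 ≡ 69^2 = 4761 ≡ 86 (mod 187)
93 = 64 + 16 + 8 + 4 + 1 in binary powers of 2.
So 6^93 ≡ 86 · 137 · 169 · 174 · 6 ≡ 95 (mod 187).
Squaring chain: 95; never reaches −1, so base 6 is a Miller–Rabin witness that 187 is composite.

95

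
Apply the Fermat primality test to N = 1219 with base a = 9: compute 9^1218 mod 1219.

9^1 ≡ 9 (mod 1219)
9^2 ≡ 9^2 = 81 ≡ 81 (mod 1219)
9^4 ≡ 81^2 = 6561 ≡ 466 (mod 1219)
9^8 ≡ 466^2 = 217156 ≡ 174 (mod 1219)
9^16 ≡ 174^2 = 30276 ≡ 1020 (mod 1219)
9^32 ≡ 1020^2 = 1040400 ≡ 593 (mod 1219)
9^64 ≡ 593^2 = 351649 ≡ 577 (mod 1219)
9^128 ≡ 577^2 = 332929 ≡ 142 (mod 1219)
9^256 ≡ 142^2 = 20164 ≡ 660 (mod 1219)
9^512 ≡ 660^2 = 435600 ≡ 417 (mod 1219)
9^1024 ≡ 417^2 = 173889 ≡ 791 (mod 1219)
1218 = 1024 + 128 + 64 + 2 in binary powers of 2.
So 9^1218 ≡ 791 · 142 · 577 · 81 ≡ 289 (mod 1219).
Since 289 ≠ 1, base 9 is a Fermat witness: 1219 is composite.

289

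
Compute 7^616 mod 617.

1

7^1 ≡ 7 (mod 617)
7^2 ≡ 7^2 = 49 ≡ 49 (mod 617)
7^4 ≡ 49^2 = 2401 ≡ 550 (mod 617)
7^8 ≡ 550^2 = 302500 ≡ 170 (mod 617)
7^16 ≡ 170^2 = 28900 ≡ 518 (mod 617)
7^32 ≡ 518^2 = 268324 ≡ 546 (mod 617)
7^64 ≡ 546^2 = 298116 ≡ 105 (mod 617)
7^128 ≡ 105^2 = 11025 ≡ 536 (mod 617)
7^256 ≡ 536^2 = 287296 ≡ 391 (mod 617)
7^512 ≡ 391^2 = 152881 ≡ 482 (mod 617)
616 = 512 + 64 + 32 + 8 in binary powers of 2.
So 7^616 ≡ 482 · 105 · 546 · 170 ≡ 1 (mod 617).
Since the result is 1, base 7 gives no evidence that 617 is composite.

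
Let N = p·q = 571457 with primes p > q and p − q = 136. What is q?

691

Since p = q + 136, we have 571457 = q(q + 136), so q² + 136q − 571457 = 0.
Discriminant: 136² + 4·571457 = 18496 + 2285828 = 2304324; √2304324 = 1518.
q = (−136 + 1518)/2 = 691, and p = q + 136 = 827.
Check: 691 · 827 = 571457.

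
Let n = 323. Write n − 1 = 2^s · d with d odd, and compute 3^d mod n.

323 − 1 = 322 = 2^1 · 161, so d = 161.
3^1 ≡ 3 (mod 323)
3^2 ≡ 3^2 = 9 ≡ 9 (mod 323)
3^4 ≡ 9^2 = 81 ≡ 81 (mod 323)
3^8 ≡ 81^2 = 6561 ≡ 101 (mod 323)
3^16 ≡ 101^2 = 10201 ≡ 188 (mod 323)
3^32 ≡ 188^2 = 35344 ≡ 137 (mod 323)
3^64 ≡ 137^2 = 18769 ≡ 35 (mod 323)
3^128 ≡ 35^2 = 1225 ≡ 256 (mod 323)
161 = 128 + 32 + 1 in binary powers of 2.
So 3^161 ≡ 256 · 137 · 3 ≡ 241 (mod 323).
Squaring chain: 241; never reaches −1, so base 3 is a Miller–Rabin witness that 323 is composite.

241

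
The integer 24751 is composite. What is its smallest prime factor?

53

24751 is odd.
Digit sum 19, not divisible by 3.
Ends in 1: not divisible by 5.
7: 24751 = 7·3535 + 6
11: 24751 = 11·2250 + 1
13: 24751 = 13·1903 + 12
17: 24751 = 17·1455 + 16
19: 24751 = 19·1302 + 13
23: 24751 = 23·1076 + 3
29: 24751 = 29·853 + 14
31: 24751 = 31·798 + 13
37: 24751 = 37·668 + 35
41: 24751 = 41·603 + 28
43: 24751 = 43·575 + 26
47: 24751 = 47·526 + 29
53: 24751 = 53·467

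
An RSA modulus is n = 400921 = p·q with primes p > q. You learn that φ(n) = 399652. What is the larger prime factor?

683

φ(n) = (p−1)(q−1) = n − (p+q) + 1, so p + q = 400921 − 399652 + 1 = 1270.
p and q are the roots of t² − 1270t + 400921 = 0.
Discriminant: 1270² − 4·400921 = 1612900 − 1603684 = 9216; √9216 = 96.
q = (1270 − 96)/2 = 587, p = (1270 + 96)/2 = 683.
Check: 587 · 683 = 400921.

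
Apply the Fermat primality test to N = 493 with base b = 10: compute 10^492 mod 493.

132

10^1 ≡ 10 (mod 493)
10^2 ≡ 10^2 = 100 ≡ 100 (mod 493)
10^4 ≡ 100^2 = 10000 ≡ 140 (mod 493)
10^8 ≡ 140^2 = 19600 ≡ 373 (mod 493)
10^16 ≡ 373^2 = 139129 ≡ 103 (mod 493)
10^32 ≡ 103^2 = 10609 ≡ 256 (mod 493)
10^64 ≡ 256^2 = 65536 ≡ 460 (mod 493)
10^128 ≡ 460^2 = 211600 ≡ 103 (mod 493)
10^256 ≡ 103^2 = 10609 ≡ 256 (mod 493)
492 = 256 + 128 + 64 + 32 + 8 + 4 in binary powers of 2.
So 10^492 ≡ 256 · 103 · 460 · 256 · 373 · 140 ≡ 132 (mod 493).
Since 132 ≠ 1, base 10 is a Fermat witness: 493 is composite.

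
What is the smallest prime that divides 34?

34 is even: 2 divides it.

2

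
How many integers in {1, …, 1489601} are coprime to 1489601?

Factor: 1489601 = 83 · 131 · 137.
φ(1489601) = (83−1) · (131−1) · (137−1) = 82 · 130 · 136 = 1449760.

1449760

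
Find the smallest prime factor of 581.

581 is odd.
Digit sum 14, not divisible by 3.
Ends in 1: not divisible by 5.
7: 581 = 7·83

7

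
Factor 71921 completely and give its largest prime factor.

59

71921 = 23 · 3127
3127 = 53 · 59
59 is prime.
So 71921 = 23 · 53 · 59; the largest prime factor is 59.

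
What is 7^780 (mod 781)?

45

7^1 ≡ 7 (mod 781)
7^2 ≡ 7^2 = 49 ≡ 49 (mod 781)
7^4 ≡ 49^2 = 2401 ≡ 58 (mod 781)
7^8 ≡ 58^2 = 3364 ≡ 240 (mod 781)
7^16 ≡ 240^2 = 57600 ≡ 587 (mod 781)
7^32 ≡ 587^2 = 344569 ≡ 148 (mod 781)
7^64 ≡ 148^2 = 21904 ≡ 36 (mod 781)
7^128 ≡ 36^2 = 1296 ≡ 515 (mod 781)
7^256 ≡ 515^2 = 265225 ≡ 466 (mod 781)
7^512 ≡ 466^2 = 217156 ≡ 38 (mod 781)
780 = 512 + 256 + 8 + 4 in binary powers of 2.
So 7^780 ≡ 38 · 466 · 240 · 58 ≡ 45 (mod 781).
Since 45 ≠ 1, base 7 is a Fermat witness: 781 is composite.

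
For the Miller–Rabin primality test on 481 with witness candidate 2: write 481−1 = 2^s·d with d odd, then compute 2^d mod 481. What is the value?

481 − 1 = 480 = 2^5 · 15, so d = 15.
2^1 ≡ 2 (mod 481)
2^2 ≡ 2^2 = 4 ≡ 4 (mod 481)
2^4 ≡ 4^2 = 16 ≡ 16 (mod 481)
2^8 ≡ 16^2 = 256 ≡ 256 (mod 481)
15 = 8 + 4 + 2 + 1 in binary powers of 2.
So 2^15 ≡ 256 · 16 · 4 · 2 ≡ 60 (mod 481).
Squaring chain: 60 → 233 → 417 → 248 → 417; never reaches −1, so base 2 is a Miller–Rabin witness that 481 is composite.

60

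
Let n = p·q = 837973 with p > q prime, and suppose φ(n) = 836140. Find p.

971

φ(n) = (p−1)(q−1) = n − (p+q) + 1, so p + q = 837973 − 836140 + 1 = 1834.
p and q are the roots of t² − 1834t + 837973 = 0.
Discriminant: 1834² − 4·837973 = 3363556 − 3351892 = 11664; √11664 = 108.
q = (1834 − 108)/2 = 863, p = (1834 + 108)/2 = 971.
Check: 863 · 971 = 837973.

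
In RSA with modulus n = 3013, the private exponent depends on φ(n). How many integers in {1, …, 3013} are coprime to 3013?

2860

Factor: 3013 = 23 · 131.
φ(3013) = (23−1) · (131−1) = 22 · 130 = 2860.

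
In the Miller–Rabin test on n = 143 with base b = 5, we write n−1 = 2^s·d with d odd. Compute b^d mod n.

60

143 − 1 = 142 = 2^1 · 71, so d = 71.
5^1 ≡ 5 (mod 143)
5^2 ≡ 5^2 = 25 ≡ 25 (mod 143)
5^4 ≡ 25^2 = 625 ≡ 53 (mod 143)
5^8 ≡ 53^2 = 2809 ≡ 92 (mod 143)
5^16 ≡ 92^2 = 8464 ≡ 27 (mod 143)
5^32 ≡ 27^2 = 729 ≡ 14 (mod 143)
5^64 ≡ 14^2 = 196 ≡ 53 (mod 143)
71 = 64 + 4 + 2 + 1 in binary powers of 2.
So 5^71 ≡ 53 · 53 · 25 · 5 ≡ 60 (mod 143).
Squaring chain: 60; never reaches −1, so base 5 is a Miller–Rabin witness that 143 is composite.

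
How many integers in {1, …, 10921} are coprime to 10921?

Factor: 10921 = 67 · 163.
φ(10921) = (67−1) · (163−1) = 66 · 162 = 10692.

10692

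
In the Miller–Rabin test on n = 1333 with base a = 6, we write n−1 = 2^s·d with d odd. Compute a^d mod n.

216

1333 − 1 = 1332 = 2^2 · 333, so d = 333.
6^1 ≡ 6 (mod 1333)
6^2 ≡ 6^2 = 36 ≡ 36 (mod 1333)
6^4 ≡ 36^2 = 1296 ≡ 1296 (mod 1333)
6^8 ≡ 1296^2 = 1679616 ≡ 36 (mod 1333)
6^16 ≡ 36^2 = 1296 ≡ 1296 (mod 1333)
6^32 ≡ 1296^2 = 1679616 ≡ 36 (mod 1333)
6^64 ≡ 36^2 = 1296 ≡ 1296 (mod 1333)
6^128 ≡ 1296^2 = 1679616 ≡ 36 (mod 1333)
6^256 ≡ 36^2 = 1296 ≡ 1296 (mod 1333)
333 = 256 + 64 + 8 + 4 + 1 in binary powers of 2.
So 6^333 ≡ 1296 · 1296 · 36 · 1296 · 6 ≡ 216 (mod 1333).
Squaring chain: 216 → 1; never reaches −1, so base 6 is a Miller–Rabin witness that 1333 is composite.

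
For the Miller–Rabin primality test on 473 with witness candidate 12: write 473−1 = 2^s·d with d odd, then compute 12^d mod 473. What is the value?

473 − 1 = 472 = 2^3 · 59, so d = 59.
12^1 ≡ 12 (mod 473)
12^2 ≡ 12^2 = 144 ≡ 144 (mod 473)
12^4 ≡ 144^2 = 20736 ≡ 397 (mod 473)
12^8 ≡ 397^2 = 157609 ≡ 100 (mod 473)
12^16 ≡ 100^2 = 10000 ≡ 67 (mod 473)
12^32 ≡ 67^2 = 4489 ≡ 232 (mod 473)
59 = 32 + 16 + 8 + 2 + 1 in binary powers of 2.
So 12^59 ≡ 232 · 67 · 100 · 144 · 12 ≡ 331 (mod 473).
Squaring chain: 331 → 298 → 353; never reaches −1, so base 12 is a Miller–Rabin witness that 473 is composite.

331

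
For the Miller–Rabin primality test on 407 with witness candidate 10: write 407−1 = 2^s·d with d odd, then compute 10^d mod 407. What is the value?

407 − 1 = 406 = 2^1 · 203, so d = 203.
10^1 ≡ 10 (mod 407)
10^2 ≡ 10^2 = 100 ≡ 100 (mod 407)
10^4 ≡ 100^2 = 10000 ≡ 232 (mod 407)
10^8 ≡ 232^2 = 53824 ≡ 100 (mod 407)
10^16 ≡ 100^2 = 10000 ≡ 232 (mod 407)
10^32 ≡ 232^2 = 53824 ≡ 100 (mod 407)
10^64 ≡ 100^2 = 10000 ≡ 232 (mod 407)
10^128 ≡ 232^2 = 53824 ≡ 100 (mod 407)
203 = 128 + 64 + 8 + 2 + 1 in binary powers of 2.
So 10^203 ≡ 100 · 232 · 100 · 100 · 10 ≡ 285 (mod 407).
Squaring chain: 285; never reaches −1, so base 10 is a Miller–Rabin witness that 407 is composite.

285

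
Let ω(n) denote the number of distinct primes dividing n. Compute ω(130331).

130331 = 47^2 · 59
130331 = 47^2 · 59, which has 2 distinct prime factors.

2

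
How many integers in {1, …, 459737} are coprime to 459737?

Factor: 459737 = 29 · 83 · 191.
φ(459737) = (29−1) · (83−1) · (191−1) = 28 · 82 · 190 = 436240.

436240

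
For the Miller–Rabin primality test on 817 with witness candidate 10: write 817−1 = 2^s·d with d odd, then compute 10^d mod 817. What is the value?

817 − 1 = 816 = 2^4 · 51, so d = 51.
10^1 ≡ 10 (mod 817)
10^2 ≡ 10^2 = 100 ≡ 100 (mod 817)
10^4 ≡ 100^2 = 10000 ≡ 196 (mod 817)
10^8 ≡ 196^2 = 38416 ≡ 17 (mod 817)
10^16 ≡ 17^2 = 289 ≡ 289 (mod 817)
10^32 ≡ 289^2 = 83521 ≡ 187 (mod 817)
51 = 32 + 16 + 2 + 1 in binary powers of 2.
So 10^51 ≡ 187 · 289 · 100 · 10 ≡ 84 (mod 817).
Squaring chain: 84 → 520 → 790 → 729; never reaches −1, so base 10 is a Miller–Rabin witness that 817 is composite.

84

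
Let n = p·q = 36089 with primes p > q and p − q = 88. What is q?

151

Since p = q + 88, we have 36089 = q(q + 88), so q² + 88q − 36089 = 0.
Discriminant: 88² + 4·36089 = 7744 + 144356 = 152100; √152100 = 390.
q = (−88 + 390)/2 = 151, and p = q + 88 = 239.
Check: 151 · 239 = 36089.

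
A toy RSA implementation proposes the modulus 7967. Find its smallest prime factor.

31

7967 is odd.
Digit sum 29, not divisible by 3.
Ends in 7: not divisible by 5.
7: 7967 = 7·1138 + 1
11: 7967 = 11·724 + 3
13: 7967 = 13·612 + 11
17: 7967 = 17·468 + 11
19: 7967 = 19·419 + 6
23: 7967 = 23·346 + 9
29: 7967 = 29·274 + 21
31: 7967 = 31·257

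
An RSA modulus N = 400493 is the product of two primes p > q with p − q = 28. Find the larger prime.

Since p = q + 28, we have 400493 = q(q + 28), so q² + 28q − 400493 = 0.
Discriminant: 28² + 4·400493 = 784 + 1601972 = 1602756; √1602756 = 1266.
q = (−28 + 1266)/2 = 619, and p = q + 28 = 647.
Check: 619 · 647 = 400493.

647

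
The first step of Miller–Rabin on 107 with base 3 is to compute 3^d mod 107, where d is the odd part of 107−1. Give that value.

1

107 − 1 = 106 = 2^1 · 53, so d = 53.
3^1 ≡ 3 (mod 107)
3^2 ≡ 3^2 = 9 ≡ 9 (mod 107)
3^4 ≡ 9^2 = 81 ≡ 81 (mod 107)
3^8 ≡ 81^2 = 6561 ≡ 34 (mod 107)
3^16 ≡ 34^2 = 1156 ≡ 86 (mod 107)
3^32 ≡ 86^2 = 7396 ≡ 13 (mod 107)
53 = 32 + 16 + 4 + 1 in binary powers of 2.
So 3^53 ≡ 13 · 86 · 81 · 3 ≡ 1 (mod 107).
Since 3^d ≡ 1 (mod 107), base 3 does not prove 107 composite.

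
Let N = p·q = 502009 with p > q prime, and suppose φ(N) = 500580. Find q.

φ(n) = (p−1)(q−1) = n − (p+q) + 1, so p + q = 502009 − 500580 + 1 = 1430.
p and q are the roots of t² − 1430t + 502009 = 0.
Discriminant: 1430² − 4·502009 = 2044900 − 2008036 = 36864; √36864 = 192.
q = (1430 − 192)/2 = 619, p = (1430 + 192)/2 = 811.
Check: 619 · 811 = 502009.

619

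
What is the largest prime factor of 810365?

67

810365 = 5 · 162073
162073 = 41 · 3953
3953 = 59 · 67
67 is prime.
So 810365 = 5 · 41 · 59 · 67; the largest prime factor is 67.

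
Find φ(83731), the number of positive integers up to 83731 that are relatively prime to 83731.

Factor: 83731 = 31 · 37 · 73.
φ(83731) = (31−1) · (37−1) · (73−1) = 30 · 36 · 72 = 77760.

77760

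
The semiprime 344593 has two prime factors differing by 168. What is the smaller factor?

Since p = q + 168, we have 344593 = q(q + 168), so q² + 168q − 344593 = 0.
Discriminant: 168² + 4·344593 = 28224 + 1378372 = 1406596; √1406596 = 1186.
q = (−168 + 1186)/2 = 509, and p = q + 168 = 677.
Check: 509 · 677 = 344593.

509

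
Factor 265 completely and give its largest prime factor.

265 = 5 · 53
53 is prime.
So 265 = 5 · 53; the largest prime factor is 53.

53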